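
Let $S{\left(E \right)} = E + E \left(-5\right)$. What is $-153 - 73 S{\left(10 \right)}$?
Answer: $2767$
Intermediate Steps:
$S{\left(E \right)} = - 4 E$ ($S{\left(E \right)} = E - 5 E = - 4 E$)
$-153 - 73 S{\left(10 \right)} = -153 - 73 \left(\left(-4\right) 10\right) = -153 - -2920 = -153 + 2920 = 2767$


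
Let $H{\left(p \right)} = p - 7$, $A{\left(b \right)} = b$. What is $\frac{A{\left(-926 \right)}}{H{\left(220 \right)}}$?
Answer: $- \frac{926}{213} \approx -4.3474$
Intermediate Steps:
$H{\left(p \right)} = -7 + p$
$\frac{A{\left(-926 \right)}}{H{\left(220 \right)}} = - \frac{926}{-7 + 220} = - \frac{926}{213}$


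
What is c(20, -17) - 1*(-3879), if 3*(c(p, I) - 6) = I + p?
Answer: 3886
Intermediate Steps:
c(p, I) = 6 + I/3 + p/3 (c(p, I) = 6 + (I + p)/3 = 6 + (I/3 + p/3) = 6 + I/3 + p/3)
c(20, -17) - 1*(-3879) = (6 + (⅓)*(-17) + (⅓)*20) - 1*(-3879) = (6 - 17/3 + 20/3) + 3879 = 7 + 3879 = 3886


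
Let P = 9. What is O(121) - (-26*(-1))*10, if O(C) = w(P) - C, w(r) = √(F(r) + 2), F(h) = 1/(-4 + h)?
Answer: -381 + √55/5 ≈ -379.52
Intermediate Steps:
w(r) = √(2 + 1/(-4 + r)) (w(r) = √(1/(-4 + r) + 2) = √(2 + 1/(-4 + r)))
O(C) = -C + √55/5 (O(C) = √((-7 + 2*9)/(-4 + 9)) - C = √((-7 + 18)/5) - C = √((⅕)*11) - C = √(11/5) - C = √55/5 - C = -C + √55/5)
O(121) - (-26*(-1))*10 = (-1*121 + √55/5) - (-26*(-1))*10 = (-121 + √55/5) - 26*10 = (-121 + √55/5) - 1*260 = (-121 + √55/5) - 260 = -381 + √55/5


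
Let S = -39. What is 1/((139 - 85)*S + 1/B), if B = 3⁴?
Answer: -81/170585 ≈ -0.00047484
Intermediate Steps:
B = 81
1/((139 - 85)*S + 1/B) = 1/((139 - 85)*(-39) + 1/81) = 1/(54*(-39) + 1/81) = 1/(-2106 + 1/81) = 1/(-170585/81) = -81/170585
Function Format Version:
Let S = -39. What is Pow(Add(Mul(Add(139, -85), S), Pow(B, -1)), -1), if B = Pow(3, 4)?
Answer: Rational(-81, 170585) ≈ -0.00047484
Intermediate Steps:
B = 81
Pow(Add(Mul(Add(139, -85), S), Pow(B, -1)), -1) = Pow(Add(Mul(Add(139, -85), -39), Pow(81, -1)), -1) = Pow(Add(Mul(54, -39), Rational(1, 81)), -1) = Pow(Add(-2106, Rational(1, 81)), -1) = Pow(Rational(-170585, 81), -1) = Rational(-81, 170585)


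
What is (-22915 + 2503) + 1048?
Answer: -19364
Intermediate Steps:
(-22915 + 2503) + 1048 = -20412 + 1048 = -19364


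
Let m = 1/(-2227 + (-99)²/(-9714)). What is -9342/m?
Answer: 33697962603/1619 ≈ 2.0814e+7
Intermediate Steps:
m = -3238/7214293 (m = 1/(-2227 + 9801*(-1/9714)) = 1/(-2227 - 3267/3238) = 1/(-7214293/3238) = -3238/7214293 ≈ -0.00044883)
-9342/m = -9342/(-3238/7214293) = -9342*(-7214293/3238) = 33697962603/1619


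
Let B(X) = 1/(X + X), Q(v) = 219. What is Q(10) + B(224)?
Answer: 98113/448 ≈ 219.00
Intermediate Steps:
B(X) = 1/(2*X)
Q(10) + B(224) = 219 + (½)/224 = 219 + (½)*(1/224) = 219 + 1/448 = 98113/448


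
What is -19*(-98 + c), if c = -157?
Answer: 4845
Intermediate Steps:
-19*(-98 + c) = -19*(-98 - 157) = -19*(-255) = 4845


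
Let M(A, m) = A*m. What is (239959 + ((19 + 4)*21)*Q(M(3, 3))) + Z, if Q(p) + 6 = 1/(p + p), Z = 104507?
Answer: 2049569/6 ≈ 3.4160e+5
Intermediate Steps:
Q(p) = -6 + 1/(2*p) (Q(p) = -6 + 1/(p + p) = -6 + 1/(2*p))
(239959 + ((19 + 4)*21)*Q(M(3, 3))) + Z = (239959 + ((19 + 4)*21)*(-6 + 1/(2*((3*3))))) + 104507 = (239959 + (23*21)*(-6 + (1/2)/9)) + 104507 = (239959 + 483*(-6 + (1/2)*(1/9))) + 104507 = (239959 + 483*(-6 + 1/18)) + 104507 = (239959 + 483*(-107/18)) + 104507 = (239959 - 17227/6) + 104507 = 1422527/6 + 104507 = 2049569/6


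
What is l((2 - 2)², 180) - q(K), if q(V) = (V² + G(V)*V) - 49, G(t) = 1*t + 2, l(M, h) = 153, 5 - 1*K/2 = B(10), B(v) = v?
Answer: 22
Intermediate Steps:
K = -10 (K = 10 - 2*10 = 10 - 20 = -10)
G(t) = 2 + t (G(t) = t + 2 = 2 + t)
q(V) = -49 + V² + V*(2 + V) (q(V) = (V² + (2 + V)*V) - 49 = (V² + V*(2 + V)) - 49 = -49 + V² + V*(2 + V))
l((2 - 2)², 180) - q(K) = 153 - (-49 + (-10)² - 10*(2 - 10)) = 153 - (-49 + 100 - 10*(-8)) = 153 - (-49 + 100 + 80) = 153 - 1*131 = 153 - 131 = 22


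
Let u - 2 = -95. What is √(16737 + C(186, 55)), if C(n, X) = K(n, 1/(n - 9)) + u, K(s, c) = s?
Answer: 3*√1870 ≈ 129.73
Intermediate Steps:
u = -93 (u = 2 - 95 = -93)
C(n, X) = -93 + n (C(n, X) = n - 93 = -93 + n)
√(16737 + C(186, 55)) = √(16737 + (-93 + 186)) = √(16737 + 93) = √16830 = 3*√1870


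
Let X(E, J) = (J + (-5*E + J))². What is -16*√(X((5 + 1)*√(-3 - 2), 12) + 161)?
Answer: -16*√(-3763 - 1440*I*√5) ≈ -390.21 + 1056.2*I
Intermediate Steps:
X(E, J) = (-5*E + 2*J)² (X(E, J) = (J + (J - 5*E))² = (-5*E + 2*J)²)
-16*√(X((5 + 1)*√(-3 - 2), 12) + 161) = -16*√((-2*12 + 5*((5 + 1)*√(-3 - 2)))² + 161) = -16*√((-24 + 5*(6*√(-5)))² + 161) = -16*√((-24 + 5*(6*(I*√5)))² + 161) = -16*√((-24 + 5*(6*I*√5))² + 161) = -16*√((-24 + 30*I*√5)² + 161) = -16*√(161 + (-24 + 30*I*√5)²)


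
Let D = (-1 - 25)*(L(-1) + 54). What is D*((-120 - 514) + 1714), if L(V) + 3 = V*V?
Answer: -1460160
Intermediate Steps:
L(V) = -3 + V**2 (L(V) = -3 + V*V = -3 + V**2)
D = -1352 (D = (-1 - 25)*((-3 + (-1)**2) + 54) = -26*((-3 + 1) + 54) = -26*(-2 + 54) = -26*52 = -1352)
D*((-120 - 514) + 1714) = -1352*((-120 - 514) + 1714) = -1352*(-634 + 1714) = -1352*1080 = -1460160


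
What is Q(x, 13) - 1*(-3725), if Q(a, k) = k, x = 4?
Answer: 3738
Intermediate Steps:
Q(x, 13) - 1*(-3725) = 13 - 1*(-3725) = 13 + 3725 = 3738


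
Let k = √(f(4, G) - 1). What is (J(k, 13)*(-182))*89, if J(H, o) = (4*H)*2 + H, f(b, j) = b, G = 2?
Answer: -145782*√3 ≈ -2.5250e+5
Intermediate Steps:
k = √3 (k = √(4 - 1) = √3 ≈ 1.7320)
J(H, o) = 9*H (J(H, o) = 8*H + H = 9*H)
(J(k, 13)*(-182))*89 = ((9*√3)*(-182))*89 = -1638*√3*89 = -145782*√3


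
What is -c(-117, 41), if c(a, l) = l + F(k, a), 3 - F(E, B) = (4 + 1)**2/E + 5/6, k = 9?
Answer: -727/18 ≈ -40.389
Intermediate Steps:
F(E, B) = 13/6 - 25/E (F(E, B) = 3 - ((4 + 1)**2/E + 5/6) = 3 - (5**2/E + 5*(1/6)) = 3 - (25/E + 5/6) = 3 - (5/6 + 25/E) = 3 + (-5/6 - 25/E) = 13/6 - 25/E)
c(a, l) = -11/18 + l (c(a, l) = l + (13/6 - 25/9) = l - 11/18 = -11/18 + l)
-c(-117, 41) = -(-11/18 + 41) = -1*727/18 = -727/18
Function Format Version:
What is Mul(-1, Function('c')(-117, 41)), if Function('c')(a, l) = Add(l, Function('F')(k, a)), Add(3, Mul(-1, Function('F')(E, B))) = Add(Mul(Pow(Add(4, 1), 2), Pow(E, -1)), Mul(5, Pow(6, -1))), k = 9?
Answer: Rational(-727, 18) ≈ -40.389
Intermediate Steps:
Function('F')(E, B) = Add(Rational(13, 6), Mul(-25, Pow(E, -1))) (Function('F')(E, B) = Add(3, Mul(-1, Add(Mul(Pow(Add(4, 1), 2), Pow(E, -1)), Mul(5, Pow(6, -1))))) = Add(3, Mul(-1, Add(Mul(Pow(5, 2), Pow(E, -1)), Mul(5, Rational(1, 6))))) = Add(3, Mul(-1, Add(Mul(25, Pow(E, -1)), Rational(5, 6)))) = Add(3, Mul(-1, Add(Rational(5, 6), Mul(25, Pow(E, -1))))) = Add(3, Add(Rational(-5, 6), Mul(-25, Pow(E, -1)))) = Add(Rational(13, 6), Mul(-25, Pow(E, -1))))
Function('c')(a, l) = Add(Rational(-11, 18), l) (Function('c')(a, l) = Add(l, Add(Rational(13, 6), Mul(-25, Pow(9, -1)))) = Add(l, Add(Rational(13, 6), Mul(-25, Rational(1, 9)))) = Add(l, Add(Rational(13, 6), Rational(-25, 9))) = Add(l, Rational(-11, 18)) = Add(Rational(-11, 18), l))
Mul(-1, Function('c')(-117, 41)) = Mul(-1, Add(Rational(-11, 18), 41)) = Mul(-1, Rational(727, 18)) = Rational(-727, 18)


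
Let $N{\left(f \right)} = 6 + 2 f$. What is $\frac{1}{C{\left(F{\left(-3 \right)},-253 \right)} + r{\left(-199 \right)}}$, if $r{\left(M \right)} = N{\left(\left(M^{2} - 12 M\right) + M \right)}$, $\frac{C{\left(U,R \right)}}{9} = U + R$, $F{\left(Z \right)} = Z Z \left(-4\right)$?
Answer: $\frac{1}{80985} \approx 1.2348 \cdot 10^{-5}$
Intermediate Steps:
$F{\left(Z \right)} = - 4 Z^{2}$ ($F{\left(Z \right)} = Z^{2} \left(-4\right) = - 4 Z^{2}$)
$C{\left(U,R \right)} = 9 R + 9 U$ ($C{\left(U,R \right)} = 9 \left(U + R\right) = 9 \left(R + U\right) = 9 R + 9 U$)
$r{\left(M \right)} = 6 - 22 M + 2 M^{2}$ ($r{\left(M \right)} = 6 + 2 \left(\left(M^{2} - 12 M\right) + M\right) = 6 + 2 \left(M^{2} - 11 M\right) = 6 + \left(- 22 M + 2 M^{2}\right) = 6 - 22 M + 2 M^{2}$)
$\frac{1}{C{\left(F{\left(-3 \right)},-253 \right)} + r{\left(-199 \right)}} = \frac{1}{\left(9 \left(-253\right) + 9 \left(- 4 \left(-3\right)^{2}\right)\right) + \left(6 + 2 \left(-199\right) \left(-11 - 199\right)\right)} = \frac{1}{\left(-2277 + 9 \left(\left(-4\right) 9\right)\right) + \left(6 + 2 \left(-199\right) \left(-210\right)\right)} = \frac{1}{\left(-2277 + 9 \left(-36\right)\right) + \left(6 + 83580\right)} = \frac{1}{\left(-2277 - 324\right) + 83586} = \frac{1}{-2601 + 83586} = \frac{1}{80985}$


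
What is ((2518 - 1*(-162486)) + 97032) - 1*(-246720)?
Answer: 508756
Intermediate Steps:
((2518 - 1*(-162486)) + 97032) - 1*(-246720) = ((2518 + 162486) + 97032) + 246720 = (165004 + 97032) + 246720 = 262036 + 246720 = 508756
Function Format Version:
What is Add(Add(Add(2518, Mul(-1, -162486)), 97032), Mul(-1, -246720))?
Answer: 508756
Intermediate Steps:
Add(Add(Add(2518, Mul(-1, -162486)), 97032), Mul(-1, -246720)) = Add(Add(Add(2518, 162486), 97032), 246720) = Add(Add(165004, 97032), 246720) = Add(262036, 246720) = 508756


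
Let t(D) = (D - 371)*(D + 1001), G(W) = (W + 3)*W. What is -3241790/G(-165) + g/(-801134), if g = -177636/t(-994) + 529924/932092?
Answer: -27535965778419258269/227046236837049630 ≈ -121.28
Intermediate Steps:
G(W) = W*(3 + W) (G(W) = (3 + W)*W = W*(3 + W))
t(D) = (-371 + D)*(1001 + D)
g = 2031387123/106025465 (g = -177636/(-371371 + (-994)² + 630*(-994)) + 529924/932092 = -177636/(-371371 + 988036 - 626220) + 529924*(1/932092) = -177636/(-9555) + 132481/233023 = -177636*(-1/9555) + 132481/233023 = 59212/3185 + 132481/233023 = 2031387123/106025465 ≈ 19.159)
-3241790/G(-165) + g/(-801134) = -3241790*(-1/(165*(3 - 165))) + (2031387123/106025465)/(-801134) = -3241790/((-165*(-162))) + (2031387123/106025465)*(-1/801134) = -3241790/26730 - 2031387123/84940604877310 = -3241790*1/26730 - 2031387123/84940604877310 = -324179/2673 - 2031387123/84940604877310 = -27535965778419258269/227046236837049630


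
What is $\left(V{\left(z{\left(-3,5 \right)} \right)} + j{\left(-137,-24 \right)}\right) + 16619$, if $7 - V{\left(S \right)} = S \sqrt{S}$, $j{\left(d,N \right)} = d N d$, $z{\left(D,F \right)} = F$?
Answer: $-433830 - 5 \sqrt{5} \approx -4.3384 \cdot 10^{5}$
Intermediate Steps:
$j{\left(d,N \right)} = N d^{2}$ ($j{\left(d,N \right)} = N d d = N d^{2}$)
$V{\left(S \right)} = 7 - S^{\frac{3}{2}}$ ($V{\left(S \right)} = 7 - S \sqrt{S} = 7 - S^{\frac{3}{2}}$)
$\left(V{\left(z{\left(-3,5 \right)} \right)} + j{\left(-137,-24 \right)}\right) + 16619 = \left(\left(7 - 5^{\frac{3}{2}}\right) - 24 \left(-137\right)^{2}\right) + 16619 = \left(\left(7 - 5 \sqrt{5}\right) - 450456\right) + 16619 = \left(-450449 - 5 \sqrt{5}\right) + 16619 = -433830 - 5 \sqrt{5}$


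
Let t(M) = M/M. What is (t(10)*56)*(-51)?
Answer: -2856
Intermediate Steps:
t(M) = 1
(t(10)*56)*(-51) = (1*56)*(-51) = 56*(-51) = -2856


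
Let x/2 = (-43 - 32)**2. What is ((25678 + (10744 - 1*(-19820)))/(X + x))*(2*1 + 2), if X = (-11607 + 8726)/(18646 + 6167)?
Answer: 5582130984/279143369 ≈ 19.997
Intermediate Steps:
X = -2881/24813 ≈ -0.11611
x = 11250 (x = 2*(-43 - 32)**2 = 2*(-75)**2 = 2*5625 = 11250)
((25678 + (10744 - 1*(-19820)))/(X + x))*(2*1 + 2) = ((25678 + (10744 - 1*(-19820)))/(-2881/24813 + 11250))*(2*1 + 2) = ((25678 + (10744 + 19820))/(279143369/24813))*(2 + 2) = ((25678 + 30564)*(24813/279143369))*4 = (56242*(24813/279143369))*4 = (1395532746/279143369)*4 = 5582130984/279143369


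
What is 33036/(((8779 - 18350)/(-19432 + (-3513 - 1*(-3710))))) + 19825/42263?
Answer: 2065854288235/31115321 ≈ 66394.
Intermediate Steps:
33036/(((8779 - 18350)/(-19432 + (-3513 - 1*(-3710))))) + 19825/42263 = 33036/((-9571/(-19432 + (-3513 + 3710)))) + 19825*(1/42263) = 33036/((-9571/(-19432 + 197))) + 1525/3251 = 33036/((-9571/(-19235))) + 1525/3251 = 33036/((-9571*(-1/19235))) + 1525/3251 = 33036/(9571/19235) + 1525/3251 = 33036*(19235/9571) + 1525/3251 = 635447460/9571 + 1525/3251 = 2065854288235/31115321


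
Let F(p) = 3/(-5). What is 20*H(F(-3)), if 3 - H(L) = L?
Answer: 72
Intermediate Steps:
F(p) = -⅗ (F(p) = 3*(-⅕) = -⅗)
H(L) = 3 - L
20*H(F(-3)) = 20*(3 - 1*(-⅗)) = 20*(3 + ⅗) = 20*(18/5) = 72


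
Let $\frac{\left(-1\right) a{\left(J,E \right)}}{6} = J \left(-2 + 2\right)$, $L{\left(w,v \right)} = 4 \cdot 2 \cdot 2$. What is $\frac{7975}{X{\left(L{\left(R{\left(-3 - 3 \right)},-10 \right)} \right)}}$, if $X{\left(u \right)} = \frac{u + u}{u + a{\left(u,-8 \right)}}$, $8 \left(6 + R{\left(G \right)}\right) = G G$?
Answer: $\frac{7975}{2} \approx 3987.5$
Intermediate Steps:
$R{\left(G \right)} = -6 + \frac{G^{2}}{8}$ ($R{\left(G \right)} = -6 + \frac{G G}{8} = -6 + \frac{G^{2}}{8}$)
$L{\left(w,v \right)} = 16$ ($L{\left(w,v \right)} = 8 \cdot 2 = 16$)
$a{\left(J,E \right)} = 0$ ($a{\left(J,E \right)} = - 6 J \left(-2 + 2\right) = - 6 J 0 = \left(-6\right) 0 = 0$)
$X{\left(u \right)} = 2$ ($X{\left(u \right)} = \frac{u + u}{u + 0} = \frac{2 u}{u} = 2$)
$\frac{7975}{X{\left(L{\left(R{\left(-3 - 3 \right)},-10 \right)} \right)}} = \frac{7975}{2}$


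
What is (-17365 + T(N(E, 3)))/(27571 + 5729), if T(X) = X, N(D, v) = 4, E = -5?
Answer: -1929/3700 ≈ -0.52135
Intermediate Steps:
(-17365 + T(N(E, 3)))/(27571 + 5729) = (-17365 + 4)/(27571 + 5729) = -17361/33300 = -17361*1/33300 = -1929/3700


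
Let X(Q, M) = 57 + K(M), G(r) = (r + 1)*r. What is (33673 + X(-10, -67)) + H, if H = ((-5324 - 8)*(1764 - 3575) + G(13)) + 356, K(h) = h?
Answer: 9690453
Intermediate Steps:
G(r) = r*(1 + r) (G(r) = (1 + r)*r = r*(1 + r))
H = 9656790 (H = ((-5324 - 8)*(1764 - 3575) + 13*(1 + 13)) + 356 = (-5332*(-1811) + 13*14) + 356 = (9656252 + 182) + 356 = 9656434 + 356 = 9656790)
X(Q, M) = 57 + M
(33673 + X(-10, -67)) + H = (33673 + (57 - 67)) + 9656790 = (33673 - 10) + 9656790 = 33663 + 9656790 = 9690453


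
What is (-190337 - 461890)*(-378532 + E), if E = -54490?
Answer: 282428639994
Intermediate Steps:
(-190337 - 461890)*(-378532 + E) = (-190337 - 461890)*(-378532 - 54490) = -652227*(-433022) = 282428639994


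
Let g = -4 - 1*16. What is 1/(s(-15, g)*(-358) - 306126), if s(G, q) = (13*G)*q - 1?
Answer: -1/1701968 ≈ -5.8756e-7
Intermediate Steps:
g = -20 (g = -4 - 16 = -20)
s(G, q) = -1 + 13*G*q (s(G, q) = 13*G*q - 1 = -1 + 13*G*q)
1/(s(-15, g)*(-358) - 306126) = 1/((-1 + 13*(-15)*(-20))*(-358) - 306126) = 1/((-1 + 3900)*(-358) - 306126) = 1/(3899*(-358) - 306126) = 1/(-1395842 - 306126) = 1/(-1701968) = -1/1701968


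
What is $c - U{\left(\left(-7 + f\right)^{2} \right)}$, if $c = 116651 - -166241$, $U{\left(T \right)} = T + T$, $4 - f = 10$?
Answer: $282554$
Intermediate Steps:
$f = -6$ ($f = 4 - 10 = -6$)
$U{\left(T \right)} = 2 T$
$c = 282892$ ($c = 116651 + 166241 = 282892$)
$c - U{\left(\left(-7 + f\right)^{2} \right)} = 282892 - 2 \left(-7 - 6\right)^{2} = 282892 - 2 \left(-13\right)^{2} = 282892 - 2 \cdot 169 = 282892 - 338 = 282554$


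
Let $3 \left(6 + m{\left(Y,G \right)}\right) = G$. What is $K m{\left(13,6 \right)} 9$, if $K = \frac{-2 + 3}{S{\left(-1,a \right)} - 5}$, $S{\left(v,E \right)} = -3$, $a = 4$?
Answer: $\frac{9}{2} \approx 4.5$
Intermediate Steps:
$m{\left(Y,G \right)} = -6 + \frac{G}{3}$
$K = - \frac{1}{8}$ ($K = \frac{-2 + 3}{-3 - 5} = 1 \frac{1}{-8} = 1 \left(- \frac{1}{8}\right) = - \frac{1}{8} \approx -0.125$)
$K m{\left(13,6 \right)} 9 = - \frac{\left(-6 + \frac{1}{3} \cdot 6\right) 9}{8} = - \frac{\left(-6 + 2\right) 9}{8} = - \frac{\left(-4\right) 9}{8} = \left(- \frac{1}{8}\right) \left(-36\right) = \frac{9}{2}$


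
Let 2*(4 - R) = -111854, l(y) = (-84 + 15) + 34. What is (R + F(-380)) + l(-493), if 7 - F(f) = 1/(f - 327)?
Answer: 39523422/707 ≈ 55903.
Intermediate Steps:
F(f) = 7 - 1/(-327 + f) (F(f) = 7 - 1/(f - 327) = 7 - 1/(-327 + f))
l(y) = -35 (l(y) = -69 + 34 = -35)
R = 55931 (R = 4 - 1/2*(-111854) = 4 + 55927 = 55931)
(R + F(-380)) + l(-493) = (55931 + (-2290 + 7*(-380))/(-327 - 380)) - 35 = (55931 + (-2290 - 2660)/(-707)) - 35 = (55931 - 1/707*(-4950)) - 35 = (55931 + 4950/707) - 35 = 39548167/707 - 35 = 39523422/707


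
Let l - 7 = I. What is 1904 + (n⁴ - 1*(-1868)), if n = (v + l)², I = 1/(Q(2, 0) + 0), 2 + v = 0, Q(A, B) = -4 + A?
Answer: 44012353/256 ≈ 1.7192e+5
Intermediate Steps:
v = -2 (v = -2 + 0 = -2)
I = -½ (I = 1/((-4 + 2) + 0) = 1/(-2 + 0) = 1/(-2) = -½ ≈ -0.50000)
l = 13/2 (l = 7 - ½ = 13/2 ≈ 6.5000)
n = 81/4 (n = (-2 + 13/2)² = (9/2)² = 81/4 ≈ 20.250)
1904 + (n⁴ - 1*(-1868)) = 1904 + ((81/4)⁴ - 1*(-1868)) = 1904 + (43046721/256 + 1868) = 1904 + 43524929/256 = 44012353/256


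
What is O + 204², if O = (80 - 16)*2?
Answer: 41744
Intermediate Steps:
O = 128 (O = 64*2 = 128)
O + 204² = 128 + 204² = 128 + 41616 = 41744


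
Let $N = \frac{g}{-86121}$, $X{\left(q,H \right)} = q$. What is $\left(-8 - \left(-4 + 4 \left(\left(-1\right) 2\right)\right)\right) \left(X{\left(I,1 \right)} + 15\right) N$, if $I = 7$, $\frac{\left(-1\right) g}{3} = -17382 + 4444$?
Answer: $- \frac{1138544}{28707} \approx -39.661$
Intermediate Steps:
$g = 38814$ ($g = - 3 \left(-17382 + 4444\right) = \left(-3\right) \left(-12938\right) = 38814$)
$N = - \frac{12938}{28707}$ ($N = \frac{38814}{-86121} = 38814 \left(- \frac{1}{86121}\right) = - \frac{12938}{28707} \approx -0.45069$)
$\left(-8 - \left(-4 + 4 \left(\left(-1\right) 2\right)\right)\right) \left(X{\left(I,1 \right)} + 15\right) N = \left(-8 - \left(-4 + 4 \left(\left(-1\right) 2\right)\right)\right) \left(7 + 15\right) \left(- \frac{12938}{28707}\right) = \left(-8 + \left(\left(-4\right) \left(-2\right) + 4\right)\right) 22 \left(- \frac{12938}{28707}\right) = \left(-8 + \left(8 + 4\right)\right) 22 \left(- \frac{12938}{28707}\right) = \left(-8 + 12\right) 22 \left(- \frac{12938}{28707}\right) = 4 \cdot 22 \left(- \frac{12938}{28707}\right) = 88 \left(- \frac{12938}{28707}\right) = - \frac{1138544}{28707}$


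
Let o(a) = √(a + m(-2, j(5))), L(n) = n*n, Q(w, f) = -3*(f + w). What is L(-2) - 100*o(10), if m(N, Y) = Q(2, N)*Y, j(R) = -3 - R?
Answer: 4 - 100*√10 ≈ -312.23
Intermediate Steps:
Q(w, f) = -3*f - 3*w
L(n) = n²
m(N, Y) = Y*(-6 - 3*N) (m(N, Y) = (-3*N - 3*2)*Y = (-3*N - 6)*Y = (-6 - 3*N)*Y = Y*(-6 - 3*N))
o(a) = √a (o(a) = √(a - 3*(-3 - 1*5)*(2 - 2)) = √(a - 3*(-3 - 5)*0) = √(a - 3*(-8)*0) = √(a + 0) = √a)
L(-2) - 100*o(10) = (-2)² - 100*√10 = 4 - 100*√10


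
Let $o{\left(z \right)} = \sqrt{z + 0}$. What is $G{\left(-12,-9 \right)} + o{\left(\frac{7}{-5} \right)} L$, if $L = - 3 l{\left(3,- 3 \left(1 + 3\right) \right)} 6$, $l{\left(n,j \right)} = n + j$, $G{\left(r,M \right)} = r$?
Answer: $-12 + \frac{162 i \sqrt{35}}{5} \approx -12.0 + 191.68 i$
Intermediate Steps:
$o{\left(z \right)} = \sqrt{z}$
$l{\left(n,j \right)} = j + n$
$L = 162$ ($L = - 3 \left(- 3 \left(1 + 3\right) + 3\right) 6 = - 3 \left(\left(-3\right) 4 + 3\right) 6 = - 3 \left(-12 + 3\right) 6 = \left(-3\right) \left(-9\right) 6 = 27 \cdot 6 = 162$)
$G{\left(-12,-9 \right)} + o{\left(\frac{7}{-5} \right)} L = -12 + \sqrt{\frac{7}{-5}} \cdot 162 = -12 + \sqrt{7 \left(- \frac{1}{5}\right)} 162 = -12 + \sqrt{- \frac{7}{5}} \cdot 162 = -12 + \frac{i \sqrt{35}}{5} \cdot 162 = -12 + \frac{162 i \sqrt{35}}{5}$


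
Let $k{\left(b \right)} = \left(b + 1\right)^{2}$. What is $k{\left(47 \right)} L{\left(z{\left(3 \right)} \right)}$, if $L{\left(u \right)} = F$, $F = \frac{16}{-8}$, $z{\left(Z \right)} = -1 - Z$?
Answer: $-4608$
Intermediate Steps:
$F = -2$ ($F = 16 \left(- \frac{1}{8}\right) = -2$)
$L{\left(u \right)} = -2$
$k{\left(b \right)} = \left(1 + b\right)^{2}$
$k{\left(47 \right)} L{\left(z{\left(3 \right)} \right)} = \left(1 + 47\right)^{2} \left(-2\right) = 48^{2} \left(-2\right) = 2304 \left(-2\right) = -4608$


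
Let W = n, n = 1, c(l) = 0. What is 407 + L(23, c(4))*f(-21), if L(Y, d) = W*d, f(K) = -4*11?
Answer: 407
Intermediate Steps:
f(K) = -44
W = 1
L(Y, d) = d (L(Y, d) = 1*d = d)
407 + L(23, c(4))*f(-21) = 407 + 0*(-44) = 407 + 0 = 407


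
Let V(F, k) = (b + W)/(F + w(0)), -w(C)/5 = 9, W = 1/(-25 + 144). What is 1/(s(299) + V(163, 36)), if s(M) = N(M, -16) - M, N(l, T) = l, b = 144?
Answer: 14042/17137 ≈ 0.81940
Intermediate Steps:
W = 1/119 ≈ 0.0084034
w(C) = -45 (w(C) = -5*9 = -45)
V(F, k) = 17137/(119*(-45 + F)) (V(F, k) = (144 + 1/119)/(F - 45) = 17137/(119*(-45 + F)))
s(M) = 0 (s(M) = M - M = 0)
1/(s(299) + V(163, 36)) = 1/(0 + 17137/(119*(-45 + 163))) = 1/(0 + (17137/119)/118) = 1/(0 + (17137/119)*(1/118)) = 1/(0 + 17137/14042) = 1/(17137/14042) = 14042/17137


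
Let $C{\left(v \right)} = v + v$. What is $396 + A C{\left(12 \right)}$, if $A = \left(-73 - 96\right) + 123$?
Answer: $-708$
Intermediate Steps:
$C{\left(v \right)} = 2 v$
$A = -46$ ($A = -169 + 123 = -46$)
$396 + A C{\left(12 \right)} = 396 - 46 \cdot 2 \cdot 12 = 396 - 1104 = -708$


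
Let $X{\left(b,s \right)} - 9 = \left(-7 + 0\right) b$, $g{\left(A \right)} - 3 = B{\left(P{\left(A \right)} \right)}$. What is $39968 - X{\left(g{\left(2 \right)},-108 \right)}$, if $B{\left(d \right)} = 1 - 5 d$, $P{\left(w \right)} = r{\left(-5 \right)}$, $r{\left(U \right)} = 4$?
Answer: $39847$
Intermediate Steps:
$P{\left(w \right)} = 4$
$g{\left(A \right)} = -16$ ($g{\left(A \right)} = 3 + \left(1 - 20\right) = 3 - 19 = -16$)
$X{\left(b,s \right)} = 9 - 7 b$ ($X{\left(b,s \right)} = 9 + \left(-7 + 0\right) b = 9 - 7 b$)
$39968 - X{\left(g{\left(2 \right)},-108 \right)} = 39968 - \left(9 - -112\right) = 39968 - \left(9 + 112\right) = 39968 - 121 = 39847$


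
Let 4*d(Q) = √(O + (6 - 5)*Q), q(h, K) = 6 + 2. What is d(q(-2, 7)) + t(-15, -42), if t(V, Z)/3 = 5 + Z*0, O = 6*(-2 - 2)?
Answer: 15 + I ≈ 15.0 + 1.0*I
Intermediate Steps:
O = -24 (O = 6*(-4) = -24)
q(h, K) = 8
t(V, Z) = 15 (t(V, Z) = 3*(5 + Z*0) = 3*(5 + 0) = 3*5 = 15)
d(Q) = √(-24 + Q)/4 (d(Q) = √(-24 + (6 - 5)*Q)/4 = √(-24 + 1*Q)/4 = √(-24 + Q)/4)
d(q(-2, 7)) + t(-15, -42) = √(-24 + 8)/4 + 15 = √(-16)/4 + 15 = (4*I)/4 + 15 = I + 15 = 15 + I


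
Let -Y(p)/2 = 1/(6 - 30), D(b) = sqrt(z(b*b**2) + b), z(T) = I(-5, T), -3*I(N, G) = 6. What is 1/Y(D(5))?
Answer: 12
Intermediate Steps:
I(N, G) = -2 (I(N, G) = -1/3*6 = -2)
z(T) = -2
D(b) = sqrt(-2 + b)
Y(p) = 1/12 (Y(p) = -2/(6 - 30) = -2/(-24) = -2*(-1/24) = 1/12)
1/Y(D(5)) = 1/(1/12) = 12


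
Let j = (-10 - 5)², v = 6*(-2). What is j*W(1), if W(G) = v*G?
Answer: -2700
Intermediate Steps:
v = -12
W(G) = -12*G
j = 225 (j = (-15)² = 225)
j*W(1) = 225*(-12*1) = 225*(-12) = -2700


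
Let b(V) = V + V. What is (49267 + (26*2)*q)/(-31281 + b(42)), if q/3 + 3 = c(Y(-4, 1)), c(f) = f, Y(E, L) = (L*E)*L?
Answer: -48175/31197 ≈ -1.5442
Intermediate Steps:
Y(E, L) = E*L² (Y(E, L) = (E*L)*L = E*L²)
q = -21 (q = -9 + 3*(-4*1²) = -9 + 3*(-4*1) = -9 + 3*(-4) = -9 - 12 = -21)
b(V) = 2*V
(49267 + (26*2)*q)/(-31281 + b(42)) = (49267 + (26*2)*(-21))/(-31281 + 2*42) = (49267 + 52*(-21))/(-31281 + 84) = (49267 - 1092)/(-31197) = 48175*(-1/31197) = -48175/31197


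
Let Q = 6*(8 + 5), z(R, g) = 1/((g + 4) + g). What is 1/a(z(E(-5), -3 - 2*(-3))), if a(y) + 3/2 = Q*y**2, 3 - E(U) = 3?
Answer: -25/18 ≈ -1.3889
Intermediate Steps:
E(U) = 0 (E(U) = 3 - 1*3 = 3 - 3 = 0)
z(R, g) = 1/(4 + 2*g) (z(R, g) = 1/((4 + g) + g) = 1/(4 + 2*g))
Q = 78 (Q = 6*13 = 78)
a(y) = -3/2 + 78*y**2
1/a(z(E(-5), -3 - 2*(-3))) = 1/(-3/2 + 78*(1/(2*(2 + (-3 - 2*(-3)))))**2) = 1/(-3/2 + 78*(1/(2*(2 + (-3 + 6))))**2) = 1/(-3/2 + 78*(1/(2*(2 + 3)))**2) = 1/(-3/2 + 78*((1/2)/5)**2) = 1/(-3/2 + 78*((1/2)*(1/5))**2) = 1/(-3/2 + 78*(1/10)**2) = 1/(-3/2 + 78*(1/100)) = 1/(-3/2 + 39/50) = 1/(-18/25) = -25/18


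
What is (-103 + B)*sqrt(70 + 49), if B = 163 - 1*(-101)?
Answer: 161*sqrt(119) ≈ 1756.3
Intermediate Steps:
B = 264 (B = 163 + 101 = 264)
(-103 + B)*sqrt(70 + 49) = (-103 + 264)*sqrt(70 + 49) = 161*sqrt(119)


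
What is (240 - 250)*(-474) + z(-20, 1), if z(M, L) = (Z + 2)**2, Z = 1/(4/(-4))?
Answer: 4741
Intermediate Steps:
Z = -1 (Z = 1/(4*(-1/4)) = 1/(-1) = -1)
z(M, L) = 1 (z(M, L) = (-1 + 2)**2 = 1**2 = 1)
(240 - 250)*(-474) + z(-20, 1) = (240 - 250)*(-474) + 1 = -10*(-474) + 1 = 4740 + 1 = 4741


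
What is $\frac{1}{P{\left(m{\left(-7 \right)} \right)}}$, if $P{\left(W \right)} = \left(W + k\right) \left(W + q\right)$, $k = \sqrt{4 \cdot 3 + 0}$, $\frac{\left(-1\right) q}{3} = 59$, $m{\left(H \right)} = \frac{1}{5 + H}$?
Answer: $- \frac{4}{16685} - \frac{16 \sqrt{3}}{16685} \approx -0.0019007$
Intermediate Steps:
$q = -177$ ($q = \left(-3\right) 59 = -177$)
$k = 2 \sqrt{3}$ ($k = \sqrt{12 + 0} = \sqrt{12} = 2 \sqrt{3} \approx 3.4641$)
$P{\left(W \right)} = \left(-177 + W\right) \left(W + 2 \sqrt{3}\right)$ ($P{\left(W \right)} = \left(W + 2 \sqrt{3}\right) \left(W - 177\right) = \left(W + 2 \sqrt{3}\right) \left(-177 + W\right) = \left(-177 + W\right) \left(W + 2 \sqrt{3}\right)$)
$\frac{1}{P{\left(m{\left(-7 \right)} \right)}} = \frac{1}{\left(\frac{1}{5 - 7}\right)^{2} - 354 \sqrt{3} - \frac{177}{5 - 7} + \frac{2 \sqrt{3}}{5 - 7}} = \frac{1}{\left(\frac{1}{-2}\right)^{2} - 354 \sqrt{3} - \frac{177}{-2} + \frac{2 \sqrt{3}}{-2}} = \frac{1}{\left(- \frac{1}{2}\right)^{2} - 354 \sqrt{3} - - \frac{177}{2} + 2 \left(- \frac{1}{2}\right) \sqrt{3}} = \frac{1}{\frac{1}{4} - 354 \sqrt{3} + \frac{177}{2} - \sqrt{3}} = \frac{1}{\frac{355}{4} - 355 \sqrt{3}}$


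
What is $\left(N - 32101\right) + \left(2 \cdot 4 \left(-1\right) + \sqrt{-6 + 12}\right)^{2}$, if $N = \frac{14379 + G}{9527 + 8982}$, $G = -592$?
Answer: $- \frac{592847992}{18509} - 16 \sqrt{6} \approx -32069.0$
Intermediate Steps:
$N = \frac{13787}{18509}$ ($N = \frac{14379 - 592}{9527 + 8982} = \frac{13787}{18509} \approx 0.74488$)
$\left(N - 32101\right) + \left(2 \cdot 4 \left(-1\right) + \sqrt{-6 + 12}\right)^{2} = \left(\frac{13787}{18509} - 32101\right) + \left(2 \cdot 4 \left(-1\right) + \sqrt{-6 + 12}\right)^{2} = - \frac{594143622}{18509} + \left(8 \left(-1\right) + \sqrt{6}\right)^{2} = - \frac{594143622}{18509} + \left(-8 + \sqrt{6}\right)^{2}$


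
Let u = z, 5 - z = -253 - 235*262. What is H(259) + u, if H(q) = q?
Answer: 62087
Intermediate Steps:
z = 61828 (z = 5 - (-253 - 235*262) = 5 - (-253 - 61570) = 5 - 1*(-61823) = 5 + 61823 = 61828)
u = 61828
H(259) + u = 259 + 61828 = 62087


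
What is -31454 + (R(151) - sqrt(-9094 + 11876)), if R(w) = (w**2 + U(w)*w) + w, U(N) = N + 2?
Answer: 14601 - sqrt(2782) ≈ 14548.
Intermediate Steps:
U(N) = 2 + N
R(w) = w + w**2 + w*(2 + w) (R(w) = (w**2 + (2 + w)*w) + w = (w**2 + w*(2 + w)) + w = w + w**2 + w*(2 + w))
-31454 + (R(151) - sqrt(-9094 + 11876)) = -31454 + (151*(3 + 2*151) - sqrt(-9094 + 11876)) = -31454 + (151*(3 + 302) - sqrt(2782)) = -31454 + (151*305 - sqrt(2782)) = -31454 + (46055 - sqrt(2782)) = 14601 - sqrt(2782)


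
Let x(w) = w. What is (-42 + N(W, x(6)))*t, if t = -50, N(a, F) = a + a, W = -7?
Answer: 2800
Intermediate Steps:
N(a, F) = 2*a
(-42 + N(W, x(6)))*t = (-42 + 2*(-7))*(-50) = (-42 - 14)*(-50) = -56*(-50) = 2800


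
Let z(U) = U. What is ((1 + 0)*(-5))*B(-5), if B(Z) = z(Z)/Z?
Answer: -5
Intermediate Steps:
B(Z) = 1 (B(Z) = Z/Z = 1)
((1 + 0)*(-5))*B(-5) = ((1 + 0)*(-5))*1 = (1*(-5))*1 = -5*1 = -5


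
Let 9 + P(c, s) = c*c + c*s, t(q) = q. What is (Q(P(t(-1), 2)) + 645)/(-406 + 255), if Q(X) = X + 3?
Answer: -638/151 ≈ -4.2252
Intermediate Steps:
P(c, s) = -9 + c**2 + c*s (P(c, s) = -9 + (c*c + c*s) = -9 + (c**2 + c*s) = -9 + c**2 + c*s)
Q(X) = 3 + X
(Q(P(t(-1), 2)) + 645)/(-406 + 255) = ((3 + (-9 + (-1)**2 - 1*2)) + 645)/(-406 + 255) = ((3 + (-9 + 1 - 2)) + 645)/(-151) = ((3 - 10) + 645)*(-1/151) = (-7 + 645)*(-1/151) = 638*(-1/151) = -638/151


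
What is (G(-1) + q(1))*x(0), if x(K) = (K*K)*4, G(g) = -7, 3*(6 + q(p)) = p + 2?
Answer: 0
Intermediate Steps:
q(p) = -16/3 + p/3 (q(p) = -6 + (p + 2)/3 = -6 + (2 + p)/3 = -6 + (⅔ + p/3) = -16/3 + p/3)
x(K) = 4*K² (x(K) = K²*4 = 4*K²)
(G(-1) + q(1))*x(0) = (-7 + (-16/3 + (⅓)*1))*(4*0²) = (-7 + (-16/3 + ⅓))*(4*0) = (-7 - 5)*0 = -12*0 = 0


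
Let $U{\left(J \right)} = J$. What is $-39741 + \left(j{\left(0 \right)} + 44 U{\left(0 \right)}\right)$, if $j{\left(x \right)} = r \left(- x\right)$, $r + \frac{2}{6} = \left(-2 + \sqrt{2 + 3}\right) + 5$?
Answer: $-39741$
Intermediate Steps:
$r = \frac{8}{3} + \sqrt{5}$ ($r = - \frac{1}{3} + \left(\left(-2 + \sqrt{2 + 3}\right) + 5\right) = - \frac{1}{3} + \left(\left(-2 + \sqrt{5}\right) + 5\right) = - \frac{1}{3} + \left(3 + \sqrt{5}\right) = \frac{8}{3} + \sqrt{5} \approx 4.9027$)
$j{\left(x \right)} = - x \left(\frac{8}{3} + \sqrt{5}\right)$ ($j{\left(x \right)} = \left(\frac{8}{3} + \sqrt{5}\right) \left(- x\right) = - x \left(\frac{8}{3} + \sqrt{5}\right)$)
$-39741 + \left(j{\left(0 \right)} + 44 U{\left(0 \right)}\right) = -39741 + \left(\left(- \frac{1}{3}\right) 0 \left(8 + 3 \sqrt{5}\right) + 44 \cdot 0\right) = -39741 + \left(0 + 0\right) = -39741 + 0 = -39741$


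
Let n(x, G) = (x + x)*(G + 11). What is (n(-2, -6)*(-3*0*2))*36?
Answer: 0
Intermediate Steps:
n(x, G) = 2*x*(11 + G) (n(x, G) = (2*x)*(11 + G) = 2*x*(11 + G))
(n(-2, -6)*(-3*0*2))*36 = ((2*(-2)*(11 - 6))*(-3*0*2))*36 = ((2*(-2)*5)*(0*2))*36 = -20*0*36 = 0*36 = 0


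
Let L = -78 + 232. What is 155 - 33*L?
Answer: -4927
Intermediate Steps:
L = 154
155 - 33*L = 155 - 33*154 = 155 - 5082 = -4927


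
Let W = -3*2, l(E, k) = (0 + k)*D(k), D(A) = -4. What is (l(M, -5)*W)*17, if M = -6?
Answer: -2040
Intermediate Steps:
l(E, k) = -4*k (l(E, k) = (0 + k)*(-4) = k*(-4) = -4*k)
W = -6
(l(M, -5)*W)*17 = (-4*(-5)*(-6))*17 = (20*(-6))*17 = -120*17 = -2040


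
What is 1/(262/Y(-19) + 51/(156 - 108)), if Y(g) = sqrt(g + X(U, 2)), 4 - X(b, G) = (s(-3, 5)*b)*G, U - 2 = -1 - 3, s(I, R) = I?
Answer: 7344/17580667 + 201216*I*sqrt(3)/17580667 ≈ 0.00041773 + 0.019824*I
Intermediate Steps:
U = -2 (U = 2 + (-1 - 3) = 2 - 4 = -2)
X(b, G) = 4 + 3*G*b (X(b, G) = 4 - (-3*b)*G = 4 - (-3)*G*b = 4 + 3*G*b)
Y(g) = sqrt(-8 + g) (Y(g) = sqrt(g + (4 + 3*2*(-2))) = sqrt(g + (4 - 12)) = sqrt(g - 8) = sqrt(-8 + g))
1/(262/Y(-19) + 51/(156 - 108)) = 1/(262/(sqrt(-8 - 19)) + 51/(156 - 108)) = 1/(262/(sqrt(-27)) + 51/48) = 1/(262/((3*I*sqrt(3))) + 51*(1/48)) = 1/(262*(-I*sqrt(3)/9) + 17/16) = 1/(-262*I*sqrt(3)/9 + 17/16) = 1/(17/16 - 262*I*sqrt(3)/9)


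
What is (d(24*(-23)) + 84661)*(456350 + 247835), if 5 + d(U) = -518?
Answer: 59248717530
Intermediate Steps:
d(U) = -523 (d(U) = -5 - 518 = -523)
(d(24*(-23)) + 84661)*(456350 + 247835) = (-523 + 84661)*(456350 + 247835) = 84138*704185 = 59248717530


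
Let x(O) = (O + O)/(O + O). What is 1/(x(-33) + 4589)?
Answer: 1/4590 ≈ 0.00021786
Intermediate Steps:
x(O) = 1 (x(O) = (2*O)/((2*O)) = (2*O)*(1/(2*O)) = 1)
1/(x(-33) + 4589) = 1/(1 + 4589) = 1/4590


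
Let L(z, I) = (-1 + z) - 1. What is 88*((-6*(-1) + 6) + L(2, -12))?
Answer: 1056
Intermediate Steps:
L(z, I) = -2 + z
88*((-6*(-1) + 6) + L(2, -12)) = 88*((-6*(-1) + 6) + (-2 + 2)) = 88*((6 + 6) + 0) = 88*(12 + 0) = 88*12 = 1056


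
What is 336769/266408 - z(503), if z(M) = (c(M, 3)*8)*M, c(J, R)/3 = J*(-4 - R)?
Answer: 11323808777665/266408 ≈ 4.2506e+7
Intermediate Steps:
c(J, R) = 3*J*(-4 - R) (c(J, R) = 3*(J*(-4 - R)) = 3*J*(-4 - R))
z(M) = -168*M² (z(M) = (-3*M*(4 + 3)*8)*M = (-3*M*7*8)*M = (-21*M*8)*M = (-168*M)*M = -168*M²)
336769/266408 - z(503) = 336769/266408 - (-168)*503² = 336769*(1/266408) - (-168)*253009 = 336769/266408 - 1*(-42505512) = 336769/266408 + 42505512 = 11323808777665/266408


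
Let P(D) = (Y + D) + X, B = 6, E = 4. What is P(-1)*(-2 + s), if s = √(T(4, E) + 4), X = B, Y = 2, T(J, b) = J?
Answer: -14 + 14*√2 ≈ 5.7990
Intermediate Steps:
X = 6
s = 2*√2 (s = √(4 + 4) = √8 = 2*√2 ≈ 2.8284)
P(D) = 8 + D (P(D) = (2 + D) + 6 = 8 + D)
P(-1)*(-2 + s) = (8 - 1)*(-2 + 2*√2) = 7*(-2 + 2*√2) = -14 + 14*√2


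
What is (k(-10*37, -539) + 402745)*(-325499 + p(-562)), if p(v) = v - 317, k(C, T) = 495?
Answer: -131608664720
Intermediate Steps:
p(v) = -317 + v
(k(-10*37, -539) + 402745)*(-325499 + p(-562)) = (495 + 402745)*(-325499 + (-317 - 562)) = 403240*(-325499 - 879) = 403240*(-326378) = -131608664720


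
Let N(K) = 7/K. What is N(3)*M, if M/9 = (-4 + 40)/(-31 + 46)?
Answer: 252/5 ≈ 50.400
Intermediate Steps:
M = 108/5 (M = 9*((-4 + 40)/(-31 + 46)) = 9*(36/15) = 9*(36*(1/15)) = 9*(12/5) = 108/5 ≈ 21.600)
N(3)*M = (7/3)*(108/5) = 252/5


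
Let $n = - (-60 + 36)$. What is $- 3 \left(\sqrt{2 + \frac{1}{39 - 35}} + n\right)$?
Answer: $- \frac{153}{2} \approx -76.5$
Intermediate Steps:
$n = 24$ ($n = \left(-1\right) \left(-24\right) = 24$)
$- 3 \left(\sqrt{2 + \frac{1}{39 - 35}} + n\right) = - 3 \left(\sqrt{2 + \frac{1}{39 - 35}} + 24\right) = - 3 \left(\sqrt{2 + \frac{1}{4}} + 24\right) = - 3 \left(\sqrt{\frac{9}{4}} + 24\right) = - 3 \left(\frac{3}{2} + 24\right) = \left(-3\right) \frac{51}{2} = - \frac{153}{2}$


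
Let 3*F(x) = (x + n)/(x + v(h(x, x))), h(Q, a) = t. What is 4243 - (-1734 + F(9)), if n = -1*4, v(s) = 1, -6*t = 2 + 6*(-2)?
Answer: 35861/6 ≈ 5976.8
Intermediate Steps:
t = 5/3 (t = -(2 + 6*(-2))/6 = -(2 - 12)/6 = -⅙*(-10) = 5/3 ≈ 1.6667)
h(Q, a) = 5/3
n = -4
F(x) = (-4 + x)/(3*(1 + x)) (F(x) = ((x - 4)/(x + 1))/3 = ((-4 + x)/(1 + x))/3 = (-4 + x)/(3*(1 + x)))
4243 - (-1734 + F(9)) = 4243 - (-1734 + (-4 + 9)/(3*(1 + 9))) = 4243 - (-1734 + (⅓)*5/10) = 4243 - (-1734 + (⅓)*(⅒)*5) = 4243 - (-1734 + ⅙) = 4243 - 1*(-10403/6) = 4243 + 10403/6 = 35861/6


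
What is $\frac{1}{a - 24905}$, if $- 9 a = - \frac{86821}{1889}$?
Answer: $- \frac{17001}{423323084} \approx -4.0161 \cdot 10^{-5}$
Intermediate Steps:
$a = \frac{86821}{17001}$ ($a = - \frac{\left(-86821\right) \frac{1}{1889}}{9} = \left(- \frac{1}{9}\right) \left(- \frac{86821}{1889}\right) = \frac{86821}{17001} \approx 5.1068$)
$\frac{1}{a - 24905} = \frac{1}{\frac{86821}{17001} - 24905} = \frac{1}{- \frac{423323084}{17001}} = - \frac{17001}{423323084}$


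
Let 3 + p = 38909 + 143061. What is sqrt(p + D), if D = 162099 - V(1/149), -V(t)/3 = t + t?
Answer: 4*sqrt(477413135)/149 ≈ 586.57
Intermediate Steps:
V(t) = -6*t (V(t) = -3*(t + t) = -6*t)
p = 181967 (p = -3 + (38909 + 143061) = -3 + 181970 = 181967)
D = 24152757/149 (D = 162099 - (-6)/149 = 162099 - 1*(-6/149) = 162099 + 6/149 = 24152757/149 ≈ 1.6210e+5)
sqrt(p + D) = sqrt(181967 + 24152757/149) = sqrt(51265840/149) = 4*sqrt(477413135)/149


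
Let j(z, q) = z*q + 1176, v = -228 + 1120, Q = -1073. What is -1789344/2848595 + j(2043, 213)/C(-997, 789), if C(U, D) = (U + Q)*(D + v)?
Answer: -497951222387/660811370910 ≈ -0.75354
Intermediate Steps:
v = 892
j(z, q) = 1176 + q*z (j(z, q) = q*z + 1176 = 1176 + q*z)
C(U, D) = (-1073 + U)*(892 + D) (C(U, D) = (U - 1073)*(D + 892) = (-1073 + U)*(892 + D))
-1789344/2848595 + j(2043, 213)/C(-997, 789) = -1789344/2848595 + (1176 + 213*2043)/(-957116 - 1073*789 + 892*(-997) + 789*(-997)) = -1789344*1/2848595 + (1176 + 435159)/(-957116 - 846597 - 889324 - 786633) = -1789344/2848595 + 436335/(-3479670) = -1789344/2848595 + 436335*(-1/3479670) = -1789344/2848595 - 29089/231978 = -497951222387/660811370910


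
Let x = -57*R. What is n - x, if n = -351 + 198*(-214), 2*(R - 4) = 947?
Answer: -31011/2 ≈ -15506.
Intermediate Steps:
R = 955/2 (R = 4 + (1/2)*947 = 4 + 947/2 = 955/2 ≈ 477.50)
n = -42723 (n = -351 - 42372 = -42723)
x = -54435/2 (x = -57*955/2 = -54435/2 ≈ -27218.)
n - x = -42723 - 1*(-54435/2) = -42723 + 54435/2 = -31011/2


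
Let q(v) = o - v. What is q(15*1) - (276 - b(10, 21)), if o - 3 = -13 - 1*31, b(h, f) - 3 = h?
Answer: -319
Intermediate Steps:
b(h, f) = 3 + h
o = -41 (o = 3 + (-13 - 1*31) = 3 + (-13 - 31) = 3 - 44 = -41)
q(v) = -41 - v
q(15*1) - (276 - b(10, 21)) = (-41 - 15) - (276 - (3 + 10)) = (-41 - 1*15) - (276 - 1*13) = (-41 - 15) - (276 - 13) = -56 - 1*263 = -56 - 263 = -319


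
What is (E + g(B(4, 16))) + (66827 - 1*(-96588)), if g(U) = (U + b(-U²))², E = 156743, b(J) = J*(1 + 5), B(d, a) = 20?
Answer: 5984558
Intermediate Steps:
b(J) = 6*J (b(J) = J*6 = 6*J)
g(U) = (U - 6*U²)² (g(U) = (U + 6*(-U²))² = (U - 6*U²)²)
(E + g(B(4, 16))) + (66827 - 1*(-96588)) = (156743 + 20²*(1 - 6*20)²) + (66827 - 1*(-96588)) = (156743 + 400*(1 - 120)²) + (66827 + 96588) = (156743 + 400*(-119)²) + 163415 = (156743 + 400*14161) + 163415 = (156743 + 5664400) + 163415 = 5821143 + 163415 = 5984558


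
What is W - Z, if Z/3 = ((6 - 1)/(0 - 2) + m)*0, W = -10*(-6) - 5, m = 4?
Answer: 55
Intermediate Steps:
W = 55 (W = 60 - 5 = 55)
Z = 0 (Z = 3*(((6 - 1)/(0 - 2) + 4)*0) = 3*((5/(-2) + 4)*0) = 3*((5*(-1/2) + 4)*0) = 3*((-5/2 + 4)*0) = 3*((3/2)*0) = 3*0 = 0)
W - Z = 55 - 1*0 = 55 + 0 = 55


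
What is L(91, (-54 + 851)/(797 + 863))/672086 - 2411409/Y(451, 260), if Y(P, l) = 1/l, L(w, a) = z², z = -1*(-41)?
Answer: -421375299583559/672086 ≈ -6.2697e+8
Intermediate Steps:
z = 41
L(w, a) = 1681 (L(w, a) = 41² = 1681)
L(91, (-54 + 851)/(797 + 863))/672086 - 2411409/Y(451, 260) = 1681/672086 - 2411409/(1/260) = 1681*(1/672086) - 2411409/1/260 = 1681/672086 - 2411409*260 = 1681/672086 - 626966340 = -421375299583559/672086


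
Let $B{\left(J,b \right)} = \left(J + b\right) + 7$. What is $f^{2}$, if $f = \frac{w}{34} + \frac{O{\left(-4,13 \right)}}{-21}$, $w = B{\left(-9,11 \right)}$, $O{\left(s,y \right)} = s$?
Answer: $\frac{105625}{509796} \approx 0.20719$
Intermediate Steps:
$B{\left(J,b \right)} = 7 + J + b$
$w = 9$ ($w = 7 - 9 + 11 = 9$)
$f = \frac{325}{714}$ ($f = \frac{9}{34} - \frac{4}{-21} = 9 \cdot \frac{1}{34} - - \frac{4}{21} = \frac{9}{34} + \frac{4}{21} = \frac{325}{714} \approx 0.45518$)
$f^{2} = \left(\frac{325}{714}\right)^{2} = \frac{105625}{509796}$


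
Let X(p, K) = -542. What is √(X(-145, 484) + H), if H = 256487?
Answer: √255945 ≈ 505.91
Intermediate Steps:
√(X(-145, 484) + H) = √(-542 + 256487) = √255945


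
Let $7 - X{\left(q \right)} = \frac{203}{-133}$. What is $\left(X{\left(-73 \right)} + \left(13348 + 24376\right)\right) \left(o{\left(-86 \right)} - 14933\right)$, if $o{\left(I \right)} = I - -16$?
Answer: $- \frac{10755920754}{19} \approx -5.661 \cdot 10^{8}$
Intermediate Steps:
$o{\left(I \right)} = 16 + I$ ($o{\left(I \right)} = I + 16 = 16 + I$)
$X{\left(q \right)} = \frac{162}{19}$ ($X{\left(q \right)} = 7 - \frac{203}{-133} = 7 - 203 \left(- \frac{1}{133}\right) = 7 - - \frac{29}{19} = 7 + \frac{29}{19} = \frac{162}{19}$)
$\left(X{\left(-73 \right)} + \left(13348 + 24376\right)\right) \left(o{\left(-86 \right)} - 14933\right) = \left(\frac{162}{19} + \left(13348 + 24376\right)\right) \left(\left(16 - 86\right) - 14933\right) = \left(\frac{162}{19} + 37724\right) \left(-70 - 14933\right) = \frac{716918}{19} \left(-15003\right) = - \frac{10755920754}{19}$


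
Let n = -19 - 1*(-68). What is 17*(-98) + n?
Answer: -1617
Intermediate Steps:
n = 49 (n = -19 + 68 = 49)
17*(-98) + n = 17*(-98) + 49 = -1666 + 49 = -1617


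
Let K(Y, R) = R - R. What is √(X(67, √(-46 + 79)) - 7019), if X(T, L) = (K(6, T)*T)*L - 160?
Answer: I*√7179 ≈ 84.729*I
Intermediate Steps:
K(Y, R) = 0
X(T, L) = -160 (X(T, L) = (0*T)*L - 160 = 0*L - 160 = 0 - 160 = -160)
√(X(67, √(-46 + 79)) - 7019) = √(-160 - 7019) = √(-7179) = I*√7179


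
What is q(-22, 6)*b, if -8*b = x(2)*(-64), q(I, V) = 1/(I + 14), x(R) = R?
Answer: -2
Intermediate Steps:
q(I, V) = 1/(14 + I)
b = 16 (b = -(-64)/4 = -⅛*(-128) = 16)
q(-22, 6)*b = 16/(14 - 22) = 16/(-8) = -⅛*16 = -2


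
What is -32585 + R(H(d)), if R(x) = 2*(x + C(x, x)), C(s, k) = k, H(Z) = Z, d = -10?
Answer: -32625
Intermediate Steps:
R(x) = 4*x (R(x) = 2*(x + x) = 2*(2*x) = 4*x)
-32585 + R(H(d)) = -32585 + 4*(-10) = -32585 - 40 = -32625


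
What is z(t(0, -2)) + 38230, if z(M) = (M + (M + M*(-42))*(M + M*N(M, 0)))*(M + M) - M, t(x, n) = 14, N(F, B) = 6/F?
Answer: -282832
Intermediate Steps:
z(M) = -M + 2*M*(M - 41*M*(6 + M)) (z(M) = (M + (M + M*(-42))*(M + M*(6/M)))*(M + M) - M = (M + (M - 42*M)*(M + 6))*(2*M) - M = (M + (-41*M)*(6 + M))*(2*M) - M = (M - 41*M*(6 + M))*(2*M) - M = 2*M*(M - 41*M*(6 + M)) - M = -M + 2*M*(M - 41*M*(6 + M)))
z(t(0, -2)) + 38230 = -1*14*(1 + 82*14² + 490*14) + 38230 = -1*14*(1 + 82*196 + 6860) + 38230 = -1*14*(1 + 16072 + 6860) + 38230 = -1*14*22933 + 38230 = -321062 + 38230 = -282832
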